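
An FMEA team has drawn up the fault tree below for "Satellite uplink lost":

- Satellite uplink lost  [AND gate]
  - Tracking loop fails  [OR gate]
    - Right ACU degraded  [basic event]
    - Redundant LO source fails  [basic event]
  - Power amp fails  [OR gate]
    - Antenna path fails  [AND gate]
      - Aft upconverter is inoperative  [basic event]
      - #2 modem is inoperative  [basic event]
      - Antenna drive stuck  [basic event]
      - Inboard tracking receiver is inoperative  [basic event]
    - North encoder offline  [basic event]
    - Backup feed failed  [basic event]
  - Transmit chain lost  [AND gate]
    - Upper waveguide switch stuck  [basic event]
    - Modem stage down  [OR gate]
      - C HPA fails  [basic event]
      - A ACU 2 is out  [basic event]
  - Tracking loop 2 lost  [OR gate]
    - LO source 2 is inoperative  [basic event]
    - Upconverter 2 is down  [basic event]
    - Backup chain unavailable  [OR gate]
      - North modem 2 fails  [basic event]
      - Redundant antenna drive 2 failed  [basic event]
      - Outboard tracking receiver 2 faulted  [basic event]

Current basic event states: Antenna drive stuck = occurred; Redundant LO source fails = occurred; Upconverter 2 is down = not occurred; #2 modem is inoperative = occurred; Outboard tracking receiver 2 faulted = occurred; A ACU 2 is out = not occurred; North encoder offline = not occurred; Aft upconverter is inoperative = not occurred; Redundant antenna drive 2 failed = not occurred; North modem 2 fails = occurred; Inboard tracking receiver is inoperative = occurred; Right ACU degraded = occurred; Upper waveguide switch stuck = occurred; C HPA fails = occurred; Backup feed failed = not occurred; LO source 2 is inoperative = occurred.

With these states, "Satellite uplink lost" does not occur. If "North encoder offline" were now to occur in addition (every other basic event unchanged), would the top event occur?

Yes

Counterfactual: set "North encoder offline" to occurred.
Tracking loop fails [OR]: Right ACU degraded=occurs, Redundant LO source fails=occurs → at least one input occurs → occurs.
Antenna path fails [AND]: Aft upconverter is inoperative=not, #2 modem is inoperative=occurs, Antenna drive stuck=occurs, Inboard tracking receiver is inoperative=occurs → not all inputs occur → does not occur.
Power amp fails [OR]: Antenna path fails=not, North encoder offline=occurs, Backup feed failed=not → at least one input occurs → occurs.
Modem stage down [OR]: C HPA fails=occurs, A ACU 2 is out=not → at least one input occurs → occurs.
Transmit chain lost [AND]: Upper waveguide switch stuck=occurs, Modem stage down=occurs → all inputs occur → occurs.
Backup chain unavailable [OR]: North modem 2 fails=occurs, Redundant antenna drive 2 failed=not, Outboard tracking receiver 2 faulted=occurs → at least one input occurs → occurs.
Tracking loop 2 lost [OR]: LO source 2 is inoperative=occurs, Upconverter 2 is down=not, Backup chain unavailable=occurs → at least one input occurs → occurs.
Satellite uplink lost [AND]: Tracking loop fails=occurs, Power amp fails=occurs, Transmit chain lost=occurs, Tracking loop 2 lost=occurs → all inputs occur → occurs.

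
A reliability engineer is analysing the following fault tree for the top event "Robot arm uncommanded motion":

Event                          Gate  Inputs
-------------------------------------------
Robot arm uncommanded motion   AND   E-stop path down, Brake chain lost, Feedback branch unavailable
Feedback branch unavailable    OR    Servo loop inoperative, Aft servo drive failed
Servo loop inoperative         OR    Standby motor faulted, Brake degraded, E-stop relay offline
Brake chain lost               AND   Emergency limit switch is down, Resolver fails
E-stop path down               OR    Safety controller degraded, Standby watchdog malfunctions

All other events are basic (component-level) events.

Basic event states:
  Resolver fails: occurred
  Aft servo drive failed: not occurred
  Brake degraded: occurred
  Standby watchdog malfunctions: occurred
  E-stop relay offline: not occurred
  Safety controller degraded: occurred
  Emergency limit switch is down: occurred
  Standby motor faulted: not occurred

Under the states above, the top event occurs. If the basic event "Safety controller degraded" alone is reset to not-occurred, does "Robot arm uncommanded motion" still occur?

Counterfactual: set "Safety controller degraded" to not occurred.
E-stop path down [OR]: Safety controller degraded=not, Standby watchdog malfunctions=occurs → at least one input occurs → occurs.
Brake chain lost [AND]: Emergency limit switch is down=occurs, Resolver fails=occurs → all inputs occur → occurs.
Servo loop inoperative [OR]: Standby motor faulted=not, Brake degraded=occurs, E-stop relay offline=not → at least one input occurs → occurs.
Feedback branch unavailable [OR]: Servo loop inoperative=occurs, Aft servo drive failed=not → at least one input occurs → occurs.
Robot arm uncommanded motion [AND]: E-stop path down=occurs, Brake chain lost=occurs, Feedback branch unavailable=occurs → all inputs occur → occurs.

Yes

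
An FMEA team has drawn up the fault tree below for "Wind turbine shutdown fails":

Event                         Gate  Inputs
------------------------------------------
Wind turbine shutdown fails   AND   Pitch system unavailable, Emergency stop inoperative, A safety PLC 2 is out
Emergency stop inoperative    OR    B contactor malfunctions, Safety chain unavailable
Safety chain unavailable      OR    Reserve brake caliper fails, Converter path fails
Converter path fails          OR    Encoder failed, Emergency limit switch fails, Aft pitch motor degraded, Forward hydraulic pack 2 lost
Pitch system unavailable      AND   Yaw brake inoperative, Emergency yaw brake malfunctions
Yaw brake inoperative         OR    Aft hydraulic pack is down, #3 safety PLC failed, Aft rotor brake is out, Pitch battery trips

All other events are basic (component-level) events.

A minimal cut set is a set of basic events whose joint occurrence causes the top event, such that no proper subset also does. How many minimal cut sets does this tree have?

24

Yaw brake inoperative [OR]: union of children's cut sets → 4 cut set(s).
Pitch system unavailable [AND]: one cut set from each child combined → 4 × 1 = 4 cut set(s).
Converter path fails [OR]: union of children's cut sets → 4 cut set(s).
Safety chain unavailable [OR]: union of children's cut sets → 5 cut set(s).
Emergency stop inoperative [OR]: union of children's cut sets → 6 cut set(s).
Wind turbine shutdown fails [AND]: one cut set from each child combined → 4 × 6 × 1 = 24 cut set(s).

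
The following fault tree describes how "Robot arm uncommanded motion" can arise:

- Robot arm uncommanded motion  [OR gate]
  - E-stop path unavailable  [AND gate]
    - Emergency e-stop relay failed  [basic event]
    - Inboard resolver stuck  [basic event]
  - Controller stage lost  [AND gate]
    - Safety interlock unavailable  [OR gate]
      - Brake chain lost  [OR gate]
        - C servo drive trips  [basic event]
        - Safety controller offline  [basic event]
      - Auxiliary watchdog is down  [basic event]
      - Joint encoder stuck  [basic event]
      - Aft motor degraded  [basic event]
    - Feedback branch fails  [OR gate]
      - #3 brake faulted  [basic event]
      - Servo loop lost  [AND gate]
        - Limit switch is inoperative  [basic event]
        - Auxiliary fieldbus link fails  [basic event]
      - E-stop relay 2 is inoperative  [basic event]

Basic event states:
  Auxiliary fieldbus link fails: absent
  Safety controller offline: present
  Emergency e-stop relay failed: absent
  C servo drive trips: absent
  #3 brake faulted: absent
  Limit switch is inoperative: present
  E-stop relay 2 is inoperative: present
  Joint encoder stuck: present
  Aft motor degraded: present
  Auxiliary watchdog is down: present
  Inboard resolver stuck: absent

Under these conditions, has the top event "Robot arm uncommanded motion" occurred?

E-stop path unavailable [AND]: Emergency e-stop relay failed=not, Inboard resolver stuck=not → not all inputs occur → does not occur.
Brake chain lost [OR]: C servo drive trips=not, Safety controller offline=occurs → at least one input occurs → occurs.
Safety interlock unavailable [OR]: Brake chain lost=occurs, Auxiliary watchdog is down=occurs, Joint encoder stuck=occurs, Aft motor degraded=occurs → at least one input occurs → occurs.
Servo loop lost [AND]: Limit switch is inoperative=occurs, Auxiliary fieldbus link fails=not → not all inputs occur → does not occur.
Feedback branch fails [OR]: #3 brake faulted=not, Servo loop lost=not, E-stop relay 2 is inoperative=occurs → at least one input occurs → occurs.
Controller stage lost [AND]: Safety interlock unavailable=occurs, Feedback branch fails=occurs → all inputs occur → occurs.
Robot arm uncommanded motion [OR]: E-stop path unavailable=not, Controller stage lost=occurs → at least one input occurs → occurs.

Yes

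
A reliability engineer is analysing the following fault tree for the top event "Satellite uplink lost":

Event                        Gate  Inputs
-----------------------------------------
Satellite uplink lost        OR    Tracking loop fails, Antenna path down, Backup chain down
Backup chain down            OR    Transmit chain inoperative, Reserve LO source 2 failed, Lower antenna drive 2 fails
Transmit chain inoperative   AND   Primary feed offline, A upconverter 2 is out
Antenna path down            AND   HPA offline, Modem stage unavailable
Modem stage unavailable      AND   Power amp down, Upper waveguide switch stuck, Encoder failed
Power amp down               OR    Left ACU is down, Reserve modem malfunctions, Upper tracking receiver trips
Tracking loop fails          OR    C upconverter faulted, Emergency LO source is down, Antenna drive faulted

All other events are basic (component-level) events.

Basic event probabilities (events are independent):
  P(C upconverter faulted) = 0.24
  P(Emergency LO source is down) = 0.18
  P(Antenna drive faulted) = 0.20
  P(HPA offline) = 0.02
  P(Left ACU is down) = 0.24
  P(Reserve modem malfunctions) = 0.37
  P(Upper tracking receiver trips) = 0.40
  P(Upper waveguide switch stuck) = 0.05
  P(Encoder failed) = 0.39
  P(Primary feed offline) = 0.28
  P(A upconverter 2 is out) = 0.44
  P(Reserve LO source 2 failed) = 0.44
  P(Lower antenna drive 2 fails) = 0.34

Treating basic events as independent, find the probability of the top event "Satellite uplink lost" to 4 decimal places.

0.8385

P(Tracking loop fails) [OR] = 1 − (1−0.24) × (1−0.18) × (1−0.20) = 0.501440
P(Power amp down) [OR] = 1 − (1−0.24) × (1−0.37) × (1−0.40) = 0.712720
P(Modem stage unavailable) [AND] = 0.712720 × 0.05 × 0.39 = 0.013898
P(Antenna path down) [AND] = 0.02 × 0.013898 = 0.000278
P(Transmit chain inoperative) [AND] = 0.28 × 0.44 = 0.123200
P(Backup chain down) [OR] = 1 − (1−0.123200) × (1−0.44) × (1−0.34) = 0.675935
P(Satellite uplink lost) [OR] = 1 − (1−0.501440) × (1−0.000278) × (1−0.675935) = 0.838479
Rounded to 4 decimal places: P(Satellite uplink lost) ≈ 0.8385.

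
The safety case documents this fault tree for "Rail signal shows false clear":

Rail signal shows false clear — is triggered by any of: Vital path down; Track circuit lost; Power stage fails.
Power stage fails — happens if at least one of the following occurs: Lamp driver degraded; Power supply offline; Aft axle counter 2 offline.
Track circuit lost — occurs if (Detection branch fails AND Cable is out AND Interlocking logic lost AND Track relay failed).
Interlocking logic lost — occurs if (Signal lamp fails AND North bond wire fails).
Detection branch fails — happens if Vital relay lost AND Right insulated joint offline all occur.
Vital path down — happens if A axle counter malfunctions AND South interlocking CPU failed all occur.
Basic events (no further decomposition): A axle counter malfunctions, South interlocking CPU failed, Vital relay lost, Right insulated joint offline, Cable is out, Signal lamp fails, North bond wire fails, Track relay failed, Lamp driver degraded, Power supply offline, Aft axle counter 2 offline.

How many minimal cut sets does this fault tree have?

5

Vital path down [AND]: one cut set from each child combined → 1 × 1 = 1 cut set(s).
Detection branch fails [AND]: one cut set from each child combined → 1 × 1 = 1 cut set(s).
Interlocking logic lost [AND]: one cut set from each child combined → 1 × 1 = 1 cut set(s).
Track circuit lost [AND]: one cut set from each child combined → 1 × 1 × 1 × 1 = 1 cut set(s).
Power stage fails [OR]: union of children's cut sets → 3 cut set(s).
Rail signal shows false clear [OR]: union of children's cut sets → 5 cut set(s).
Minimal cut sets: {A axle counter malfunctions, South interlocking CPU failed}; {Cable is out, North bond wire fails, Right insulated joint offline, Signal lamp fails, Track relay failed, Vital relay lost}; {Lamp driver degraded}; {Power supply offline}; {Aft axle counter 2 offline}.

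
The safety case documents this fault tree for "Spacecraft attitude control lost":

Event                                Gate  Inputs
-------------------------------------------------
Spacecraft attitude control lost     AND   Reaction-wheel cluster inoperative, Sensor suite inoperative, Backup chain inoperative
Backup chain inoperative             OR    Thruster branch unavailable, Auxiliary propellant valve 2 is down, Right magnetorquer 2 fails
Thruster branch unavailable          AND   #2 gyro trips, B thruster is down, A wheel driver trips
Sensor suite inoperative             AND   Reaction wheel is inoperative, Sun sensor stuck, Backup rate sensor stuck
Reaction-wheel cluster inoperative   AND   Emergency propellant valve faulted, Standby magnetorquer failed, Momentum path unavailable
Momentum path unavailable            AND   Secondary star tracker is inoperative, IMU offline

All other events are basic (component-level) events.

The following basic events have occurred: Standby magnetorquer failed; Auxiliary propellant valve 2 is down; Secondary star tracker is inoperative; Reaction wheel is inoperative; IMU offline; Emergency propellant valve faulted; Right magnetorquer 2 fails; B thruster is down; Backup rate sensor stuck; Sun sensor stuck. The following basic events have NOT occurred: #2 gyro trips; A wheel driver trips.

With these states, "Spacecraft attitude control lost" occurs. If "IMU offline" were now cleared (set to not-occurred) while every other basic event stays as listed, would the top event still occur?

Counterfactual: set "IMU offline" to not occurred.
Momentum path unavailable [AND]: Secondary star tracker is inoperative=occurs, IMU offline=not → not all inputs occur → does not occur.
Reaction-wheel cluster inoperative [AND]: Emergency propellant valve faulted=occurs, Standby magnetorquer failed=occurs, Momentum path unavailable=not → not all inputs occur → does not occur.
Sensor suite inoperative [AND]: Reaction wheel is inoperative=occurs, Sun sensor stuck=occurs, Backup rate sensor stuck=occurs → all inputs occur → occurs.
Thruster branch unavailable [AND]: #2 gyro trips=not, B thruster is down=occurs, A wheel driver trips=not → not all inputs occur → does not occur.
Backup chain inoperative [OR]: Thruster branch unavailable=not, Auxiliary propellant valve 2 is down=occurs, Right magnetorquer 2 fails=occurs → at least one input occurs → occurs.
Spacecraft attitude control lost [AND]: Reaction-wheel cluster inoperative=not, Sensor suite inoperative=occurs, Backup chain inoperative=occurs → not all inputs occur → does not occur.

No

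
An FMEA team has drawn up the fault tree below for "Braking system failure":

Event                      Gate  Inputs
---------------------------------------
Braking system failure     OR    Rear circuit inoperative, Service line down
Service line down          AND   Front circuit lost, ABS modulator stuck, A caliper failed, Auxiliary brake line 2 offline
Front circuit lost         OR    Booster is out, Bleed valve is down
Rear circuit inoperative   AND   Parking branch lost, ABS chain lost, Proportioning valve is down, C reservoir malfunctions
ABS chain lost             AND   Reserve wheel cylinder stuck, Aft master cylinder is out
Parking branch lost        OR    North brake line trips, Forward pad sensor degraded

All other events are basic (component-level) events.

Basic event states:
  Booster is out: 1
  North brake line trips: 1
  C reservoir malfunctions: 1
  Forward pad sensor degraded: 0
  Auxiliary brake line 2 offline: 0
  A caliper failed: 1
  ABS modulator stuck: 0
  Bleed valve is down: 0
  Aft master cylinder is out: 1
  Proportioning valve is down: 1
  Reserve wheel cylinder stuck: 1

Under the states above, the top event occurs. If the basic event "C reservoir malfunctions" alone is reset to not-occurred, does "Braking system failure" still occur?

No

Counterfactual: set "C reservoir malfunctions" to not occurred.
Parking branch lost [OR]: North brake line trips=occurs, Forward pad sensor degraded=not → at least one input occurs → occurs.
ABS chain lost [AND]: Reserve wheel cylinder stuck=occurs, Aft master cylinder is out=occurs → all inputs occur → occurs.
Rear circuit inoperative [AND]: Parking branch lost=occurs, ABS chain lost=occurs, Proportioning valve is down=occurs, C reservoir malfunctions=not → not all inputs occur → does not occur.
Front circuit lost [OR]: Booster is out=occurs, Bleed valve is down=not → at least one input occurs → occurs.
Service line down [AND]: Front circuit lost=occurs, ABS modulator stuck=not, A caliper failed=occurs, Auxiliary brake line 2 offline=not → not all inputs occur → does not occur.
Braking system failure [OR]: Rear circuit inoperative=not, Service line down=not → no input occurs → does not occur.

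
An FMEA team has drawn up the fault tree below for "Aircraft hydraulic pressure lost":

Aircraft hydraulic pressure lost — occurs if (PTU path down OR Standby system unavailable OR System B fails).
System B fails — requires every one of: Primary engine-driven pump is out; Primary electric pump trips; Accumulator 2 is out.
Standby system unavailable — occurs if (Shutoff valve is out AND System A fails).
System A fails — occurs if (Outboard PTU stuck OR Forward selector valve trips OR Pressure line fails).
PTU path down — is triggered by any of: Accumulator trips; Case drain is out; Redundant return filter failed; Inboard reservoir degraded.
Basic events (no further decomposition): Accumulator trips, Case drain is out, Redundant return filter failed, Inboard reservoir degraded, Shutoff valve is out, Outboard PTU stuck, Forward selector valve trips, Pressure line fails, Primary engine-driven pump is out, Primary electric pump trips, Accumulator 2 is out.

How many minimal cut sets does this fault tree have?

PTU path down [OR]: union of children's cut sets → 4 cut set(s).
System A fails [OR]: union of children's cut sets → 3 cut set(s).
Standby system unavailable [AND]: one cut set from each child combined → 1 × 3 = 3 cut set(s).
System B fails [AND]: one cut set from each child combined → 1 × 1 × 1 = 1 cut set(s).
Aircraft hydraulic pressure lost [OR]: union of children's cut sets → 8 cut set(s).
Minimal cut sets: {Accumulator trips}; {Case drain is out}; {Redundant return filter failed}; {Inboard reservoir degraded}; {Outboard PTU stuck, Shutoff valve is out}; {Forward selector valve trips, Shutoff valve is out}; {Pressure line fails, Shutoff valve is out}; {Accumulator 2 is out, Primary electric pump trips, Primary engine-driven pump is out}.

8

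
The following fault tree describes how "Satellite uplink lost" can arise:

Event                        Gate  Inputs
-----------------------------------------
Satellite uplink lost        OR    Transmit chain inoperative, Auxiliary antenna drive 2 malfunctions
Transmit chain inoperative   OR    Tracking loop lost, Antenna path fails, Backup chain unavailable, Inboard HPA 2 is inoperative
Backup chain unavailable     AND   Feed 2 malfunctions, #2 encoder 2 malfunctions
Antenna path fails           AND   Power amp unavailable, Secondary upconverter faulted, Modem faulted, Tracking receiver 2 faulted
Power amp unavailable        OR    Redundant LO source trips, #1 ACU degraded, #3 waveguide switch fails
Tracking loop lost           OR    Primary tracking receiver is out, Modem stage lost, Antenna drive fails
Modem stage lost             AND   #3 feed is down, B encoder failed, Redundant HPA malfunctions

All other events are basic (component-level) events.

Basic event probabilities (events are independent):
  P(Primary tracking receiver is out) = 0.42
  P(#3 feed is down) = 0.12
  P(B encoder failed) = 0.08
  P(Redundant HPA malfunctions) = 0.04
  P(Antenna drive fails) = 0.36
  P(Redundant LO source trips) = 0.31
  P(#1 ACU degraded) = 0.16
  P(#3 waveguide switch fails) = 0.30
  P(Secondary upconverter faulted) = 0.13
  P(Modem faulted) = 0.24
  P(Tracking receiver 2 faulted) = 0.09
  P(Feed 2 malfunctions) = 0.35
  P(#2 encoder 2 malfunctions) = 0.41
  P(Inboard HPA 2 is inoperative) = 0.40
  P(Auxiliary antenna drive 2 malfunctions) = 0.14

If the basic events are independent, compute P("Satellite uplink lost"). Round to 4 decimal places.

P(Modem stage lost) [AND] = 0.12 × 0.08 × 0.04 = 0.000384
P(Tracking loop lost) [OR] = 1 − (1−0.42) × (1−0.000384) × (1−0.36) = 0.628943
P(Power amp unavailable) [OR] = 1 − (1−0.31) × (1−0.16) × (1−0.30) = 0.594280
P(Antenna path fails) [AND] = 0.594280 × 0.13 × 0.24 × 0.09 = 0.001669
P(Backup chain unavailable) [AND] = 0.35 × 0.41 = 0.143500
P(Transmit chain inoperative) [OR] = 1 − (1−0.628943) × (1−0.001669) × (1−0.143500) × (1−0.40) = 0.809632
P(Satellite uplink lost) [OR] = 1 − (1−0.809632) × (1−0.14) = 0.836284
Rounded to 4 decimal places: P(Satellite uplink lost) ≈ 0.8363.

0.8363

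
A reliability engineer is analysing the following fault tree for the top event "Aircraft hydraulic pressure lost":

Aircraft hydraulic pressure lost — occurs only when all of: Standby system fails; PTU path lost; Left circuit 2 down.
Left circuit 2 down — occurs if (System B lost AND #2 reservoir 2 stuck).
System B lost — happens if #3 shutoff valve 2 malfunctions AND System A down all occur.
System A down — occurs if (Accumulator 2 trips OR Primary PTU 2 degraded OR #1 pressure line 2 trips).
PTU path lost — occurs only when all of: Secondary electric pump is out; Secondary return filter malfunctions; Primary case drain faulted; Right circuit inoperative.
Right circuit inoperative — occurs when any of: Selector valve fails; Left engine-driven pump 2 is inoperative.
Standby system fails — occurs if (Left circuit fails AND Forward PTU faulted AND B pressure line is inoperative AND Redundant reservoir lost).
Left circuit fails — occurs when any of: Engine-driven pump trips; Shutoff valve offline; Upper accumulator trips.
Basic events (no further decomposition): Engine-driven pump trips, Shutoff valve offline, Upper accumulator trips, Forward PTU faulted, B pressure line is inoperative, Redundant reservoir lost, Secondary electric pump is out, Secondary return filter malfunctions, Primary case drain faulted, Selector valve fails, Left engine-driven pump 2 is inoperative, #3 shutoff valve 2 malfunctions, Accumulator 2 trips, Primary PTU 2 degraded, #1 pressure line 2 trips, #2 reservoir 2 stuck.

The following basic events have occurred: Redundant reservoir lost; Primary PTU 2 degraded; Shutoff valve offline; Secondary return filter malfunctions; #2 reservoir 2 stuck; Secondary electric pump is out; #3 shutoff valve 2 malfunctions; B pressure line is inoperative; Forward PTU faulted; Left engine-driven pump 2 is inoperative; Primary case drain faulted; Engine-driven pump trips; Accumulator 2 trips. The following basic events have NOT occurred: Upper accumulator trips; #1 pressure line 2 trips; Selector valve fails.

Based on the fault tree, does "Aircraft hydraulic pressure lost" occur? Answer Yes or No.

Yes

Left circuit fails [OR]: Engine-driven pump trips=occurs, Shutoff valve offline=occurs, Upper accumulator trips=not → at least one input occurs → occurs.
Standby system fails [AND]: Left circuit fails=occurs, Forward PTU faulted=occurs, B pressure line is inoperative=occurs, Redundant reservoir lost=occurs → all inputs occur → occurs.
Right circuit inoperative [OR]: Selector valve fails=not, Left engine-driven pump 2 is inoperative=occurs → at least one input occurs → occurs.
PTU path lost [AND]: Secondary electric pump is out=occurs, Secondary return filter malfunctions=occurs, Primary case drain faulted=occurs, Right circuit inoperative=occurs → all inputs occur → occurs.
System A down [OR]: Accumulator 2 trips=occurs, Primary PTU 2 degraded=occurs, #1 pressure line 2 trips=not → at least one input occurs → occurs.
System B lost [AND]: #3 shutoff valve 2 malfunctions=occurs, System A down=occurs → all inputs occur → occurs.
Left circuit 2 down [AND]: System B lost=occurs, #2 reservoir 2 stuck=occurs → all inputs occur → occurs.
Aircraft hydraulic pressure lost [AND]: Standby system fails=occurs, PTU path lost=occurs, Left circuit 2 down=occurs → all inputs occur → occurs.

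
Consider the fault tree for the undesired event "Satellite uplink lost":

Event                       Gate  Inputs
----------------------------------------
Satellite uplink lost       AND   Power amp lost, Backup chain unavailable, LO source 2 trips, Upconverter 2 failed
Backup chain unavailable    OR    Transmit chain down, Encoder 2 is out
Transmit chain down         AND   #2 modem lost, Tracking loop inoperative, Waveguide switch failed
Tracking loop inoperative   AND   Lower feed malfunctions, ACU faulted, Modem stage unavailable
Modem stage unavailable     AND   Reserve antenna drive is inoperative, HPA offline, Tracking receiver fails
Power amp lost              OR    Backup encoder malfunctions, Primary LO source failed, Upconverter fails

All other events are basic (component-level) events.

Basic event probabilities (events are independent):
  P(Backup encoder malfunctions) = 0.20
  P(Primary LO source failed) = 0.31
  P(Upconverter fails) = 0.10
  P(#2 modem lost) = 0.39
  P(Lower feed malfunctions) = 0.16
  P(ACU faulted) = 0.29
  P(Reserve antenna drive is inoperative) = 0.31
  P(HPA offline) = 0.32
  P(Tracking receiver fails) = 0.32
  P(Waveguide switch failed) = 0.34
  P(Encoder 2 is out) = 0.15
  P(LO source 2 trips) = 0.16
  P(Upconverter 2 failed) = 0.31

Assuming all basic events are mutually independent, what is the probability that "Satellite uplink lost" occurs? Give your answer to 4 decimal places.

0.0037

P(Power amp lost) [OR] = 1 − (1−0.20) × (1−0.31) × (1−0.10) = 0.503200
P(Modem stage unavailable) [AND] = 0.31 × 0.32 × 0.32 = 0.031744
P(Tracking loop inoperative) [AND] = 0.16 × 0.29 × 0.031744 = 0.001473
P(Transmit chain down) [AND] = 0.39 × 0.001473 × 0.34 = 0.000195
P(Backup chain unavailable) [OR] = 1 − (1−0.000195) × (1−0.15) = 0.150166
P(Satellite uplink lost) [AND] = 0.503200 × 0.150166 × 0.16 × 0.31 = 0.003748
Rounded to 4 decimal places: P(Satellite uplink lost) ≈ 0.0037.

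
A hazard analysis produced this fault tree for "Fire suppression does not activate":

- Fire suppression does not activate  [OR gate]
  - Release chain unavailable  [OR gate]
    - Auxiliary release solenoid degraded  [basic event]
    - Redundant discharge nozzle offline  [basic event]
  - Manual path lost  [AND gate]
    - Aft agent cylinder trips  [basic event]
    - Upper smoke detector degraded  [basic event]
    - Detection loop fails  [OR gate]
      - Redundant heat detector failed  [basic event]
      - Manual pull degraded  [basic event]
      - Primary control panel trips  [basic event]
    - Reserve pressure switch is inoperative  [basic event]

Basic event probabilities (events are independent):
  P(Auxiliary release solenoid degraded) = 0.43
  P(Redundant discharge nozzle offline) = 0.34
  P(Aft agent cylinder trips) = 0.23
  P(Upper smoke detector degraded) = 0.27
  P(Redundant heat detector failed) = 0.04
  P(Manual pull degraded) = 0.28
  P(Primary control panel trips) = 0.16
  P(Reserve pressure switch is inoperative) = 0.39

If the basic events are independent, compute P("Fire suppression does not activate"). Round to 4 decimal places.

0.6276

P(Release chain unavailable) [OR] = 1 − (1−0.43) × (1−0.34) = 0.623800
P(Detection loop fails) [OR] = 1 − (1−0.04) × (1−0.28) × (1−0.16) = 0.419392
P(Manual path lost) [AND] = 0.23 × 0.27 × 0.419392 × 0.39 = 0.010157
P(Fire suppression does not activate) [OR] = 1 − (1−0.623800) × (1−0.010157) = 0.627621
Rounded to 4 decimal places: P(Fire suppression does not activate) ≈ 0.6276.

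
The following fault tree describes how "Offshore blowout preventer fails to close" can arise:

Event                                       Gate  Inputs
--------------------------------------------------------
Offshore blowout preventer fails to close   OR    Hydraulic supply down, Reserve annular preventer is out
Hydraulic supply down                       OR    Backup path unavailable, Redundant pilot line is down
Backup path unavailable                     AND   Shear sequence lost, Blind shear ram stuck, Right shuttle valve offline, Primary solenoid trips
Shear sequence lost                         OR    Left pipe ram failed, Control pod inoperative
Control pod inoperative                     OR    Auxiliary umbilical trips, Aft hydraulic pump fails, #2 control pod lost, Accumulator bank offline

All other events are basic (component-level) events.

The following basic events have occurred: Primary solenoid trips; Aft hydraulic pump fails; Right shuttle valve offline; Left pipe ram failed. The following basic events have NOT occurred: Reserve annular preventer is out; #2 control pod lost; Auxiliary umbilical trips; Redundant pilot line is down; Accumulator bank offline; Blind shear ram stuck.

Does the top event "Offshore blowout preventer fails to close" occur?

Control pod inoperative [OR]: Auxiliary umbilical trips=not, Aft hydraulic pump fails=occurs, #2 control pod lost=not, Accumulator bank offline=not → at least one input occurs → occurs.
Shear sequence lost [OR]: Left pipe ram failed=occurs, Control pod inoperative=occurs → at least one input occurs → occurs.
Backup path unavailable [AND]: Shear sequence lost=occurs, Blind shear ram stuck=not, Right shuttle valve offline=occurs, Primary solenoid trips=occurs → not all inputs occur → does not occur.
Hydraulic supply down [OR]: Backup path unavailable=not, Redundant pilot line is down=not → no input occurs → does not occur.
Offshore blowout preventer fails to close [OR]: Hydraulic supply down=not, Reserve annular preventer is out=not → no input occurs → does not occur.

No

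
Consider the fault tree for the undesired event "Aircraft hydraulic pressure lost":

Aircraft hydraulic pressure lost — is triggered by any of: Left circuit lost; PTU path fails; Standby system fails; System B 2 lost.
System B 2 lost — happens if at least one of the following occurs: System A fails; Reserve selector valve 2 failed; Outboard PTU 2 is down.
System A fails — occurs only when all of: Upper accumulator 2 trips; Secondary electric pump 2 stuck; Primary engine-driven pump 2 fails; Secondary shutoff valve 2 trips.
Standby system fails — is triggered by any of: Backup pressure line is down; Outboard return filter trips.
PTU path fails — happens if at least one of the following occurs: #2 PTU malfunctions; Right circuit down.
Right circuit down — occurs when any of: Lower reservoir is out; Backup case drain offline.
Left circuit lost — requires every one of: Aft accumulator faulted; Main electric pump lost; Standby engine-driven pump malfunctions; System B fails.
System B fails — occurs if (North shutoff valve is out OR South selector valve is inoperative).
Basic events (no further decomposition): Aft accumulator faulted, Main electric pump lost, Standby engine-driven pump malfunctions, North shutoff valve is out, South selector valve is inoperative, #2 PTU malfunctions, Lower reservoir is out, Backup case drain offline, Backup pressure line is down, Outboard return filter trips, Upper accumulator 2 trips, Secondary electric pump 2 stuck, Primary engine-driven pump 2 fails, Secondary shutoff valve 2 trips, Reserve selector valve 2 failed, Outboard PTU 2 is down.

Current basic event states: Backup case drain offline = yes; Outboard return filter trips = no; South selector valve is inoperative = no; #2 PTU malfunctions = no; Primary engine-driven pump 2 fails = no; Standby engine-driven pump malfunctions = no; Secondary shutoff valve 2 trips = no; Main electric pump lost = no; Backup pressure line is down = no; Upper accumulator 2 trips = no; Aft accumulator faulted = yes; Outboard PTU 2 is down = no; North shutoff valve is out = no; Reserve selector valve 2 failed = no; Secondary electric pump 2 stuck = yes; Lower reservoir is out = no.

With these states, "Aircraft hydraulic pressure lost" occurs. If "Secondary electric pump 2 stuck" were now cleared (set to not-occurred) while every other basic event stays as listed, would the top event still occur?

Yes

Counterfactual: set "Secondary electric pump 2 stuck" to not occurred.
System B fails [OR]: North shutoff valve is out=not, South selector valve is inoperative=not → no input occurs → does not occur.
Left circuit lost [AND]: Aft accumulator faulted=occurs, Main electric pump lost=not, Standby engine-driven pump malfunctions=not, System B fails=not → not all inputs occur → does not occur.
Right circuit down [OR]: Lower reservoir is out=not, Backup case drain offline=occurs → at least one input occurs → occurs.
PTU path fails [OR]: #2 PTU malfunctions=not, Right circuit down=occurs → at least one input occurs → occurs.
Standby system fails [OR]: Backup pressure line is down=not, Outboard return filter trips=not → no input occurs → does not occur.
System A fails [AND]: Upper accumulator 2 trips=not, Secondary electric pump 2 stuck=not, Primary engine-driven pump 2 fails=not, Secondary shutoff valve 2 trips=not → not all inputs occur → does not occur.
System B 2 lost [OR]: System A fails=not, Reserve selector valve 2 failed=not, Outboard PTU 2 is down=not → no input occurs → does not occur.
Aircraft hydraulic pressure lost [OR]: Left circuit lost=not, PTU path fails=occurs, Standby system fails=not, System B 2 lost=not → at least one input occurs → occurs.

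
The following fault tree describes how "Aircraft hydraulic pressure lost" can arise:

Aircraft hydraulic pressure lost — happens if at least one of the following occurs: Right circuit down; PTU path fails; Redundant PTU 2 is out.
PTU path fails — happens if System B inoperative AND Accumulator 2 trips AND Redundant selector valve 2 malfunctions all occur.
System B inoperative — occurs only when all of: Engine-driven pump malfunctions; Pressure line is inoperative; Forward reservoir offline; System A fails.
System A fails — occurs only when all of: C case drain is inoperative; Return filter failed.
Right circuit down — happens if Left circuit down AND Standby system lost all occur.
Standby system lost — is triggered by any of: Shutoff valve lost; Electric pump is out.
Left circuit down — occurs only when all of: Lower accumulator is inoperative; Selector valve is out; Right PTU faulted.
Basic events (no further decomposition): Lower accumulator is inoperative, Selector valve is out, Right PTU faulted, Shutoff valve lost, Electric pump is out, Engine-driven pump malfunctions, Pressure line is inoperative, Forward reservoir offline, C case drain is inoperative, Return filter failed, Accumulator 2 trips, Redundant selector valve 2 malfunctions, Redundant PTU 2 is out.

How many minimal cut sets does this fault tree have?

4

Left circuit down [AND]: one cut set from each child combined → 1 × 1 × 1 = 1 cut set(s).
Standby system lost [OR]: union of children's cut sets → 2 cut set(s).
Right circuit down [AND]: one cut set from each child combined → 1 × 2 = 2 cut set(s).
System A fails [AND]: one cut set from each child combined → 1 × 1 = 1 cut set(s).
System B inoperative [AND]: one cut set from each child combined → 1 × 1 × 1 × 1 = 1 cut set(s).
PTU path fails [AND]: one cut set from each child combined → 1 × 1 × 1 = 1 cut set(s).
Aircraft hydraulic pressure lost [OR]: union of children's cut sets → 4 cut set(s).
Minimal cut sets: {Lower accumulator is inoperative, Right PTU faulted, Selector valve is out, Shutoff valve lost}; {Electric pump is out, Lower accumulator is inoperative, Right PTU faulted, Selector valve is out}; {Accumulator 2 trips, C case drain is inoperative, Engine-driven pump malfunctions, Forward reservoir offline, Pressure line is inoperative, Redundant selector valve 2 malfunctions, Return filter failed}; {Redundant PTU 2 is out}.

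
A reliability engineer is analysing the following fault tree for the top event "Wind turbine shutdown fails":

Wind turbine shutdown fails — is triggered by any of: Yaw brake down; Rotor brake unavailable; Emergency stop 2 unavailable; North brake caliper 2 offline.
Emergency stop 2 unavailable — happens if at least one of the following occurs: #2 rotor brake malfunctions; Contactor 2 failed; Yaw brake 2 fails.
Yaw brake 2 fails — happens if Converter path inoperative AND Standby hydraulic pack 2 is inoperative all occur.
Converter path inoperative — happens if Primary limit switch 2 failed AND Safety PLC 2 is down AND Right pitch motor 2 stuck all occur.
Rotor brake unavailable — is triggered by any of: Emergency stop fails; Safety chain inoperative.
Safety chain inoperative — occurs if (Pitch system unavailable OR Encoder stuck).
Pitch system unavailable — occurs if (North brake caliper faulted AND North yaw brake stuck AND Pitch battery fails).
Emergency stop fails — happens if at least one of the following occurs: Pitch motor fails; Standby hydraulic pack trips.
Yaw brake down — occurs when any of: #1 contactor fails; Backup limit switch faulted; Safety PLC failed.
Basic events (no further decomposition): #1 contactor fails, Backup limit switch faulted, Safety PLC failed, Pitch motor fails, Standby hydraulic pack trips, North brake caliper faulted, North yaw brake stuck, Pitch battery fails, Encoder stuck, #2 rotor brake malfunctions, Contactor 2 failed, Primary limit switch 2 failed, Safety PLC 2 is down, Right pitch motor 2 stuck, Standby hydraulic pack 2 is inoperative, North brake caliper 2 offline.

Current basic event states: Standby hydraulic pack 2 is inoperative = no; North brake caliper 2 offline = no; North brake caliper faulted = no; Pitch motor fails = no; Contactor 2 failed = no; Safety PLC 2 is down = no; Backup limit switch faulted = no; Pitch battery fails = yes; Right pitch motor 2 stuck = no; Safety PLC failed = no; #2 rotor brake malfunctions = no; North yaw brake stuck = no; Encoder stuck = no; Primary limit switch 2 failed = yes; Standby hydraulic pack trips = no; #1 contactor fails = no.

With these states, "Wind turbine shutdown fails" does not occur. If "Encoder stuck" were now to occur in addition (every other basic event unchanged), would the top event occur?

Counterfactual: set "Encoder stuck" to occurred.
Yaw brake down [OR]: #1 contactor fails=not, Backup limit switch faulted=not, Safety PLC failed=not → no input occurs → does not occur.
Emergency stop fails [OR]: Pitch motor fails=not, Standby hydraulic pack trips=not → no input occurs → does not occur.
Pitch system unavailable [AND]: North brake caliper faulted=not, North yaw brake stuck=not, Pitch battery fails=occurs → not all inputs occur → does not occur.
Safety chain inoperative [OR]: Pitch system unavailable=not, Encoder stuck=occurs → at least one input occurs → occurs.
Rotor brake unavailable [OR]: Emergency stop fails=not, Safety chain inoperative=occurs → at least one input occurs → occurs.
Converter path inoperative [AND]: Primary limit switch 2 failed=occurs, Safety PLC 2 is down=not, Right pitch motor 2 stuck=not → not all inputs occur → does not occur.
Yaw brake 2 fails [AND]: Converter path inoperative=not, Standby hydraulic pack 2 is inoperative=not → not all inputs occur → does not occur.
Emergency stop 2 unavailable [OR]: #2 rotor brake malfunctions=not, Contactor 2 failed=not, Yaw brake 2 fails=not → no input occurs → does not occur.
Wind turbine shutdown fails [OR]: Yaw brake down=not, Rotor brake unavailable=occurs, Emergency stop 2 unavailable=not, North brake caliper 2 offline=not → at least one input occurs → occurs.

Yes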